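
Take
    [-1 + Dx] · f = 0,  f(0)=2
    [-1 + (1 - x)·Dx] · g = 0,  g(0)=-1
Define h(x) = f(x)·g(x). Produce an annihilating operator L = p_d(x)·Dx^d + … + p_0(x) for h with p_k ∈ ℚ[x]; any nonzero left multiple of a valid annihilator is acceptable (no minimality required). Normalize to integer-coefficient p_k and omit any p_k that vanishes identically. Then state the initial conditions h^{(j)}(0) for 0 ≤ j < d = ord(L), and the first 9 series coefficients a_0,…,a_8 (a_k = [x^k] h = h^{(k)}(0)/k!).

f: a_k = 2, 2, 1, 1/3, 1/12, 1/60, 1/360, 1/2520, 1/20160, …
g: a_k = -1, -1, -1, -1, -1, -1, -1, -1, -1, …
h₀=f·g: eliminate ⇒ L₀, order ≤ 1·1.
L = (2 - x) + (-1 + x)·Dx  (order 1).
h: a_k = -2, -4, -5, -16/3, -65/12, -163/30, -1957/360, -685/126, -109601/20160, …
ICs: h(0) = -2.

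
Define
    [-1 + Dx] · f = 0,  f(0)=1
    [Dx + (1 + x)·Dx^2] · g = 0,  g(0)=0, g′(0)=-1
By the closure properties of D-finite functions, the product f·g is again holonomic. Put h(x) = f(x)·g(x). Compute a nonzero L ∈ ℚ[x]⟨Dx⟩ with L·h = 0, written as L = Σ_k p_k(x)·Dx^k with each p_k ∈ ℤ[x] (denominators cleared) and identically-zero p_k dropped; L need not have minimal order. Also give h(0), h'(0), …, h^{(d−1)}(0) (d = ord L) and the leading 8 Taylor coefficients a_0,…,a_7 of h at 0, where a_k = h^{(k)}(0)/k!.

L = x + (-1 - 2·x)·Dx + (1 + x)·Dx^2  (order 2).
h: a_k = 0, -1, -1/2, -1/3, 0, -3/40, 7/144, -23/504, …
ICs: h(0) = 0, h′(0) = -1.

f: a_k = 1, 1, 1/2, 1/6, 1/24, 1/120, 1/720, 1/5040, …
g: a_k = 0, -1, 1/2, -1/3, 1/4, -1/5, 1/6, -1/7, …
Product ⇒ symmetric product L₀, ord ≤ 2.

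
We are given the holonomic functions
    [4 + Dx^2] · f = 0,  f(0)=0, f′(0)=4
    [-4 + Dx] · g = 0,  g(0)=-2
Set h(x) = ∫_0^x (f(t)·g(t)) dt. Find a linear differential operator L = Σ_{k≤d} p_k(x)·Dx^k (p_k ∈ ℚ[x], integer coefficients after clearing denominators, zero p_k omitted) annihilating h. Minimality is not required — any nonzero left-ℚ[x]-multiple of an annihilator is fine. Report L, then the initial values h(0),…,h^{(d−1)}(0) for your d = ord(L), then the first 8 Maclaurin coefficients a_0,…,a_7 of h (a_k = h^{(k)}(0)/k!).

f: a_k = 0, 4, 0, -8/3, 0, 8/15, 0, -16/315, …
g: a_k = -2, -8, -16, -64/3, -64/3, -256/15, -512/45, -2048/315, …
Sym-product of L_f,L_g gives L₀ (≤ ord 2).
h=∫h₀ ⇒ L = L₀·Dx.
L = 20·Dx - 8·Dx^2 + Dx^3  (order 3).
h: a_k = 0, 0, -4, -32/3, -44/3, -64/5, -328/45, -704/315, …
ICs: h(0) = 0, h′(0) = 0, h′′(0) = -8.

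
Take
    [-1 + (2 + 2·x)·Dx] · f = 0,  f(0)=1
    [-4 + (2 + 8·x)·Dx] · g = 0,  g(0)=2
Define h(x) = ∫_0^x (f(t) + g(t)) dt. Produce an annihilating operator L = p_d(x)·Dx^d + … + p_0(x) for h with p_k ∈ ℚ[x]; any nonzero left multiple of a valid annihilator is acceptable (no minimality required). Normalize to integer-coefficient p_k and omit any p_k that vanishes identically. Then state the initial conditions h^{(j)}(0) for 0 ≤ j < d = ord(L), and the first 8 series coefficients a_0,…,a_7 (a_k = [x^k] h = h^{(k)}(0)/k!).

L = -2·Dx + (5 + 8·x)·Dx^2 + (2 + 10·x + 8·x^2)·Dx^3  (order 3).
h: a_k = 0, 3, 9/4, -11/8, 129/64, -513/128, 4781/512, -24579/1024, …
ICs: h(0) = 0, h′(0) = 3, h′′(0) = 9/2.

f: a_k = 1, 1/2, -1/8, 1/16, -5/128, 7/256, -21/1024, 33/2048, …
g: a_k = 2, 4, -4, 8, -20, 56, -168, 528, …
h₀=f+g: left-lcm gives L₀, ord ≤ 2.
Integrate: L := L₀·Dx.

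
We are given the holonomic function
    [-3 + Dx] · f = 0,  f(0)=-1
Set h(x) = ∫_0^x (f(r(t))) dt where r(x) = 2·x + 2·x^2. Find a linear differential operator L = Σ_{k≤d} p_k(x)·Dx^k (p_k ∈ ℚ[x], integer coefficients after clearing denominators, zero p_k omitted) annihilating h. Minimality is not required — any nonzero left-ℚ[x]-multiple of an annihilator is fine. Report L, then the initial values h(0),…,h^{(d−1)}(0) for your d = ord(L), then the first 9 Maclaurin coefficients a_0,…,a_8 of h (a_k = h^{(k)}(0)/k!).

f: a_k = -1, -3, -9/2, -9/2, -27/8, -81/40, -81/80, -243/560, -729/4480, …
Change of var in L_f (x↦r) gives L₀.
h=∫h₀ ⇒ L = L₀·Dx.
L = (-6 - 12·x)·Dx + Dx^2  (order 2).
h: a_k = 0, -1, -3, -8, -18, -36, -324/5, -3744/35, -5724/35, …
ICs: h(0) = 0, h′(0) = -1.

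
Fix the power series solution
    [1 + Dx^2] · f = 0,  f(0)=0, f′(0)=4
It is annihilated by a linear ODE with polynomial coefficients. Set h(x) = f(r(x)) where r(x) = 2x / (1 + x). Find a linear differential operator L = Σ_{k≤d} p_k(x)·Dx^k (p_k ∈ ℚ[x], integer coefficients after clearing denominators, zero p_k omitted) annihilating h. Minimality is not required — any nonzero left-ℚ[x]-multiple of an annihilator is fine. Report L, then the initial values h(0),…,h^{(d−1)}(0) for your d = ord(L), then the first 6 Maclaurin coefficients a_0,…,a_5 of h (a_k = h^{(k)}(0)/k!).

f: a_k = 0, 4, 0, -2/3, 0, 1/30, …
L₀ from L_f via x↦r, Dx↦r'^{-1}Dx.
L = 4 + (2 + 6·x + 6·x^2 + 2·x^3)·Dx + (1 + 4·x + 6·x^2 + 4·x^3 + x^4)·Dx^2  (order 2).
h: a_k = 0, 8, -8, 8/3, 8, -344/15, …
ICs: h(0) = 0, h′(0) = 8.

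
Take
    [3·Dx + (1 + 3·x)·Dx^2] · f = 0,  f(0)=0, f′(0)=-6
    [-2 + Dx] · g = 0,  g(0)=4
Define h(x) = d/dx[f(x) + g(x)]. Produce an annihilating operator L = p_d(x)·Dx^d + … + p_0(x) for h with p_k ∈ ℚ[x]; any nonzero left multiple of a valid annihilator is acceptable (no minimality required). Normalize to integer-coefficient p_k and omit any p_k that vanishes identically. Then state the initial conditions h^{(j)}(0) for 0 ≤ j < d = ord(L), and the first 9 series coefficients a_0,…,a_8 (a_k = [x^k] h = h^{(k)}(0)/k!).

L = (-48 - 36·x) + (14 - 24·x - 36·x^2)·Dx + (5 + 21·x + 18·x^2)·Dx^2  (order 2).
h: a_k = 2, 34, -38, 518/3, -1442/3, 21902/15, -196798/45, 4133494/315, -12400274/315, …
ICs: h(0) = 2, h′(0) = 34.

f: a_k = 0, -6, 9, -18, 81/2, -486/5, 243, -4374/7, 6561/4, …
g: a_k = 4, 8, 8, 16/3, 8/3, 16/15, 16/45, 32/315, 8/315, …
Weyl lclm of L_f,L_g ⇒ L₀ (ord ≤ 3).
h₀' ⇒ L via d/dx closure of L₀.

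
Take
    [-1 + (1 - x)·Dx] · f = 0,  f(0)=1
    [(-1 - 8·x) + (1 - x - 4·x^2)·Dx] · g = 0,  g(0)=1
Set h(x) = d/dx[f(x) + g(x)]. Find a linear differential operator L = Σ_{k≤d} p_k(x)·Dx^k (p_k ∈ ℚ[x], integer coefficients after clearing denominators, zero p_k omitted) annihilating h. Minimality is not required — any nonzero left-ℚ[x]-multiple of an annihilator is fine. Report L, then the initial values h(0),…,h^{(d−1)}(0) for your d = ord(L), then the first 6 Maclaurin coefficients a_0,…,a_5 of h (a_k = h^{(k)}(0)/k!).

L = (-6 - 96·x - 384·x^3 + 96·x^4) + (6 + 42·x - 24·x^2 + 144·x^3 - 372·x^4 + 96·x^5)·Dx + (-1 + 2·x - 9·x^2 + 24·x^3 + 28·x^4 - 60·x^5 + 16·x^6)·Dx^2  (order 2).
h: a_k = 2, 12, 30, 120, 330, 1092, …
ICs: h(0) = 2, h′(0) = 12.

f: a_k = 1, 1, 1, 1, 1, 1, …
g: a_k = 1, 1, 5, 9, 29, 65, …
L₀ := lclm(L_f,L_g); ord L₀ ≤ 1+1.
h₀' ⇒ L via d/dx closure of L₀.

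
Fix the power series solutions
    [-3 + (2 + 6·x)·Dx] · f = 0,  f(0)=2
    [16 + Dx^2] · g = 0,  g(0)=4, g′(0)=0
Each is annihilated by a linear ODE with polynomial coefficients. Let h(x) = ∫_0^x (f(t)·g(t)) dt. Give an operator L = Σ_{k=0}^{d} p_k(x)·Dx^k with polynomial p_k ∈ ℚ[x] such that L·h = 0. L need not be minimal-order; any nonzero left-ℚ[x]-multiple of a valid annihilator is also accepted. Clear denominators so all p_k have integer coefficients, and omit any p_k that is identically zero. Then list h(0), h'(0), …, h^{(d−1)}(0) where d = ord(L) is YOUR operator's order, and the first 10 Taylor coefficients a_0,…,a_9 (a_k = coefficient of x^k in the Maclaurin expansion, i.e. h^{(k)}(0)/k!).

f: a_k = 2, 3, -9/4, 27/8, -405/64, 1701/128, -15309/512, 72171/1024, -2814669/16384, 14073345/32768, …
g: a_k = 4, 0, -32, 0, 128/3, 0, -1024/45, 0, 2048/315, 0, …
Product ⇒ symmetric product L₀, ord ≤ 2.
h=∫h₀ ⇒ L = L₀·Dx.
L = (91 + 384·x + 576·x^2)·Dx + (-12 - 36·x)·Dx^2 + (4 + 24·x + 36·x^2)·Dx^3  (order 3).
h: a_k = 0, 8, 6, -73/3, -165/8, 6337/240, 2341/192, -337609/40320, -259579/30720, 82369729/11612160, …
ICs: h(0) = 0, h′(0) = 8, h′′(0) = 12.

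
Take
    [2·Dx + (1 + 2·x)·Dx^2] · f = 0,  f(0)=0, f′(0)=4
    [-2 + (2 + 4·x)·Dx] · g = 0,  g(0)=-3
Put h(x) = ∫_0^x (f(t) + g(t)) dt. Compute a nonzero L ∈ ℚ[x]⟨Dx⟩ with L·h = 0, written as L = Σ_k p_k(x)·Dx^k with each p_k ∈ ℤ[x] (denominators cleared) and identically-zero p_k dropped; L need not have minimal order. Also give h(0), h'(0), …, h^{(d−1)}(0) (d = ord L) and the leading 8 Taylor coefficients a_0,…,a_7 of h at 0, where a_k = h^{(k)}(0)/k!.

L = 2·Dx^2 + (5 + 10·x)·Dx^3 + (1 + 4·x + 4·x^2)·Dx^4  (order 4).
h: a_k = 0, -3, 1/2, -5/6, 23/24, -49/40, 407/240, -835/336, …
ICs: h(0) = 0, h′(0) = -3, h′′(0) = 1, h′′′(0) = -5.

f: a_k = 0, 4, -4, 16/3, -8, 64/5, -64/3, 256/7, …
g: a_k = -3, -3, 3/2, -3/2, 15/8, -21/8, 63/16, -99/16, …
Weyl lclm of L_f,L_g ⇒ L₀ (ord ≤ 3).
h=∫h₀ ⇒ L = L₀·Dx.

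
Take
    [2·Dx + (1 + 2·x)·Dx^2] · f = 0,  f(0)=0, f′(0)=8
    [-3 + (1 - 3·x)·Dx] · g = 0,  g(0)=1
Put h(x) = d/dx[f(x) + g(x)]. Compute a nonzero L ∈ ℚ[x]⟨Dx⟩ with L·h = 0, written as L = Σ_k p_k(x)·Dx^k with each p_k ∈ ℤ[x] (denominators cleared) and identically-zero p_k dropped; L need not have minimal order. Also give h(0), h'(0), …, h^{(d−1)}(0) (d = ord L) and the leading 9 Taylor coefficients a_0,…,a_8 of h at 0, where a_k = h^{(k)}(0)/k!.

L = (-78 - 36·x) + (-23 - 132·x - 72·x^2)·Dx + (4 - x - 27·x^2 - 18·x^3)·Dx^2  (order 2).
h: a_k = 11, 2, 113, 260, 1343, 4118, 15821, 51464, 179195, …
ICs: h(0) = 11, h′(0) = 2.

f: a_k = 0, 8, -8, 32/3, -16, 128/5, -128/3, 512/7, -128, …
g: a_k = 1, 3, 9, 27, 81, 243, 729, 2187, 6561, …
Sum ⇒ L₀ = lclm(L_f,L_g) in ℚ(x)⟨Dx⟩.
Differentiate: ansatz ord ≤ ord L₀ ⇒ L.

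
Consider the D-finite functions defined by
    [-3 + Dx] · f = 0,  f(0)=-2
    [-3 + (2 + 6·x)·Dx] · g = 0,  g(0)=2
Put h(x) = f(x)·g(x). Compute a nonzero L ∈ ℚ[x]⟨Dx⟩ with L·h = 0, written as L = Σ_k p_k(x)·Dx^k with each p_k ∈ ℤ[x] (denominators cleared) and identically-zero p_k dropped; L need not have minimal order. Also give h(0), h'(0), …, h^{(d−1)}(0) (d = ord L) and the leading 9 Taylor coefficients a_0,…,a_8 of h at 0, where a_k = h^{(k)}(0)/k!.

L = (-9 - 18·x) + (2 + 6·x)·Dx  (order 1).
h: a_k = -4, -18, -63/2, -153/4, -891/32, -8667/320, 7209/1280, -818667/17920, 28832679/286720, …
ICs: h(0) = -4.

f: a_k = -2, -6, -9, -9, -27/4, -81/20, -81/40, -243/280, -729/2240, …
g: a_k = 2, 3, -9/4, 27/8, -405/64, 1701/128, -15309/512, 72171/1024, -2814669/16384, …
h₀=f·g: eliminate ⇒ L₀, order ≤ 1·1.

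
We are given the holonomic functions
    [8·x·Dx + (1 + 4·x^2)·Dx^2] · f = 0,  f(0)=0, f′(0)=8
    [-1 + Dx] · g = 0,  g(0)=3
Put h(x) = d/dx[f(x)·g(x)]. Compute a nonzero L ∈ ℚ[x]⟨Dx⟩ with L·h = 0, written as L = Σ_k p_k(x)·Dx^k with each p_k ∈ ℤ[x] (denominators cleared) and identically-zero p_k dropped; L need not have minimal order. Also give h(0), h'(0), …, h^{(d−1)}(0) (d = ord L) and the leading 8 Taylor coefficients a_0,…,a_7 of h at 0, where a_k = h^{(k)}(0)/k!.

L = (-7 - 16·x + 104·x^2 - 64·x^3 + 16·x^4) + (6 + 24·x - 112·x^2 + 96·x^3 - 32·x^4)·Dx + (1 - 8·x + 8·x^2 - 32·x^3 + 16·x^4)·Dx^2  (order 2).
h: a_k = 24, 48, -60, -112, 309, 430, -12763/10, -173788/105, …
ICs: h(0) = 24, h′(0) = 48.

f: a_k = 0, 8, 0, -32/3, 0, 128/5, 0, -512/7, …
g: a_k = 3, 3, 3/2, 1/2, 1/8, 1/40, 1/240, 1/1680, …
f·g: L₀ = L_f ⊗_s L_g, ord ≤ 2·1.
h₀' ⇒ L via d/dx closure of L₀.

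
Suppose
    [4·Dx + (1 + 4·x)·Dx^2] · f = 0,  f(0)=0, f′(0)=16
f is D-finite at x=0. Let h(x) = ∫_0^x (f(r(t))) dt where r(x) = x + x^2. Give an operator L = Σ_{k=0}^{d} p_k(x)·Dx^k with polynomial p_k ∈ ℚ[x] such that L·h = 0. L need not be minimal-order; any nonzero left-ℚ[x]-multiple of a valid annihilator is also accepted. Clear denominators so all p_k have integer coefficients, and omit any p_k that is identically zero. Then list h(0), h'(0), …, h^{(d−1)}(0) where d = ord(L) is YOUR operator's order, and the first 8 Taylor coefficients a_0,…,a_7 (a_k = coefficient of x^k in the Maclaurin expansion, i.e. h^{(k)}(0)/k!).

L = 2·Dx^2 + (1 + 2·x)·Dx^3  (order 3).
h: a_k = 0, 0, 8, -16/3, 16/3, -32/5, 128/15, -256/21, …
ICs: h(0) = 0, h′(0) = 0, h′′(0) = 16.

f: a_k = 0, 16, -32, 256/3, -256, 4096/5, -8192/3, 65536/7, …
Substitute x→r, Dx→(1/r')Dx; clear ⇒ L₀.
Integrate: L := L₀·Dx.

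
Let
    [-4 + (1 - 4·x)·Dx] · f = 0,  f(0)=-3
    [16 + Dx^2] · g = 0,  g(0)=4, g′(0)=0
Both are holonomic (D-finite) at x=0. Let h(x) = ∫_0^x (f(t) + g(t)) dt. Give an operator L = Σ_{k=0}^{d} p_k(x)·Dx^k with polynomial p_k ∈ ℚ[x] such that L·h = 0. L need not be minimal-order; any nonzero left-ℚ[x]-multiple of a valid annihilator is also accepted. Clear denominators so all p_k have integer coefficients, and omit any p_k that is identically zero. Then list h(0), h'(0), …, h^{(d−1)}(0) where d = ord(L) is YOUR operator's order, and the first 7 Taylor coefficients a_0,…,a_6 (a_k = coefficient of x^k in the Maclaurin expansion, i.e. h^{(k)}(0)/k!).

L = (448 - 512·x + 1024·x^2)·Dx + (-48 + 320·x - 768·x^2 + 1024·x^3)·Dx^2 + (28 - 32·x + 64·x^2)·Dx^3 + (-3 + 20·x - 48·x^2 + 64·x^3)·Dx^4  (order 4).
h: a_k = 0, 1, -6, -80/3, -48, -2176/15, -512, …
ICs: h(0) = 0, h′(0) = 1, h′′(0) = -12, h′′′(0) = -160.

f: a_k = -3, -12, -48, -192, -768, -3072, -12288, …
g: a_k = 4, 0, -32, 0, 128/3, 0, -1024/45, …
h₀=f+g: left-lcm gives L₀, ord ≤ 3.
Integrate: L := L₀·Dx.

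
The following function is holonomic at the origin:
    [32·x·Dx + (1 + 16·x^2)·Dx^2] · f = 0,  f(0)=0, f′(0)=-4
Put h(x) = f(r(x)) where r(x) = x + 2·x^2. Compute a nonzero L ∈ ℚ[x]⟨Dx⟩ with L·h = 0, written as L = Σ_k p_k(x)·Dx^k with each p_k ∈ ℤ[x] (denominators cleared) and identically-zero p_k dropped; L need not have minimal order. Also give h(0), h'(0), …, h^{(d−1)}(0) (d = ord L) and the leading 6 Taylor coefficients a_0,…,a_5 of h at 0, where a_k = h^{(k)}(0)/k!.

L = (-4 + 32·x + 256·x^2 + 768·x^3 + 768·x^4)·Dx + (1 + 4·x + 16·x^2 + 128·x^3 + 320·x^4 + 256·x^5)·Dx^2  (order 2).
h: a_k = 0, -4, -8, 64/3, 128, 256/5, …
ICs: h(0) = 0, h′(0) = -4.

f: a_k = 0, -4, 0, 64/3, 0, -1024/5, …
Change of var in L_f (x↦r) gives L₀.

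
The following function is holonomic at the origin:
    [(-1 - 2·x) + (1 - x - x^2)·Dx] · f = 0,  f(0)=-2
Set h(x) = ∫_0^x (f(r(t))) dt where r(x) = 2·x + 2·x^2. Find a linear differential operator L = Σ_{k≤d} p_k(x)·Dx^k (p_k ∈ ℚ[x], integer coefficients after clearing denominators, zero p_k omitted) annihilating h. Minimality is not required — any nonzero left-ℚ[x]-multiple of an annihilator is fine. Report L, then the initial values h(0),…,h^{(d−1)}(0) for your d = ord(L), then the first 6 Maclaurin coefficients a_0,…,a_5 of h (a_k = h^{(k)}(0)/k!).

L = (2 + 12·x + 24·x^2 + 16·x^3)·Dx + (-1 + 2·x + 6·x^2 + 8·x^3 + 4·x^4)·Dx^2  (order 2).
h: a_k = 0, -2, -2, -20/3, -20, -64, …
ICs: h(0) = 0, h′(0) = -2.

f: a_k = -2, -2, -4, -6, -10, -16, …
L₀ from L_f via x↦r, Dx↦r'^{-1}Dx.
h=∫₀ˣh₀: take L = L₀·Dx.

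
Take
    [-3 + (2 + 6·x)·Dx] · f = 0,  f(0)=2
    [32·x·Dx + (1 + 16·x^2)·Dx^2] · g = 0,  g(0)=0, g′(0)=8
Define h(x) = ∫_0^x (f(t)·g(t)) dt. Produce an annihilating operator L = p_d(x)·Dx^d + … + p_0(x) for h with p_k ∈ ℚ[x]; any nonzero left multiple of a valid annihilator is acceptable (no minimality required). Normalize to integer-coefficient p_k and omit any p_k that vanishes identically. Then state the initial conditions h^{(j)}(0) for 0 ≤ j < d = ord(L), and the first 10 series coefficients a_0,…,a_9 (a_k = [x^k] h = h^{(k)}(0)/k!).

L = (27 - 192·x - 144·x^2)·Dx + (-12 + 92·x + 576·x^2 + 576·x^3)·Dx^2 + (4 + 24·x + 100·x^2 + 384·x^3 + 576·x^4)·Dx^3  (order 3).
h: a_k = 0, 0, 8, 8, -155/6, -101/5, 34583/240, 95289/560, -22966919/17920, -18911861/13440, …
ICs: h(0) = 0, h′(0) = 0, h′′(0) = 16.

f: a_k = 2, 3, -9/4, 27/8, -405/64, 1701/128, -15309/512, 72171/1024, -2814669/16384, 14073345/32768, …
g: a_k = 0, 8, 0, -128/3, 0, 2048/5, 0, -32768/7, 0, 524288/9, …
h₀=f·g: eliminate ⇒ L₀, order ≤ 1·2.
h=∫₀ˣh₀: take L = L₀·Dx.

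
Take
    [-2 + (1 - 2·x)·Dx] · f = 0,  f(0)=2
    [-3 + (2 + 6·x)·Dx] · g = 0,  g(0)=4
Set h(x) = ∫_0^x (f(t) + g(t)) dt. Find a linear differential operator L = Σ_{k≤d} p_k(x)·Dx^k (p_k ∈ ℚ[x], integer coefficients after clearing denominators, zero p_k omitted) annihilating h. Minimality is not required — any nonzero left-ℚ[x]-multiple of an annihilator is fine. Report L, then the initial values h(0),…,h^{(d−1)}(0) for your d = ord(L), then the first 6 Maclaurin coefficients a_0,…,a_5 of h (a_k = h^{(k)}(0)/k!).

L = (-66 - 108·x)·Dx + (41 + 156·x + 324·x^2)·Dx^2 + (-2 - 38·x - 24·x^2 + 216·x^3)·Dx^3  (order 3).
h: a_k = 0, 6, 5, 7/6, 91/16, 619/160, …
ICs: h(0) = 0, h′(0) = 6, h′′(0) = 10.

f: a_k = 2, 4, 8, 16, 32, 64, …
g: a_k = 4, 6, -9/2, 27/4, -405/32, 1701/64, …
L₀ := lclm(L_f,L_g); ord L₀ ≤ 1+1.
∫: right-multiply L₀ by Dx.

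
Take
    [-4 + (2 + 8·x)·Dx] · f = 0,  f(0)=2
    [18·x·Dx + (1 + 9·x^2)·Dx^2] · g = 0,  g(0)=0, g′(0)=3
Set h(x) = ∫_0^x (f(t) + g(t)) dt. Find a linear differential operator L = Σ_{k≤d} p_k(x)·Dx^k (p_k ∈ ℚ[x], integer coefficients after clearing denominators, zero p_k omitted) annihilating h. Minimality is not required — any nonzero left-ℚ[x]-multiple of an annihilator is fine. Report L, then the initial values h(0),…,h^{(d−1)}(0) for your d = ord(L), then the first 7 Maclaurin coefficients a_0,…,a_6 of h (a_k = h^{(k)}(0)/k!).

f: a_k = 2, 4, -4, 8, -20, 56, -168, …
g: a_k = 0, 3, 0, -9, 0, 243/5, 0, …
h₀=f+g: left-lcm gives L₀, ord ≤ 3.
h=∫₀ˣh₀: take L = L₀·Dx.
L = (-18 - 180·x + 486·x^2 + 972·x^3)·Dx^2 + (-15 - 72·x - 9·x^2 + 1944·x^3 + 3402·x^4)·Dx^3 + (-1 + 5·x + 54·x^2 + 153·x^3 + 567·x^4 + 972·x^5)·Dx^4  (order 4).
h: a_k = 0, 2, 7/2, -4/3, -1/4, -4, 523/30, …
ICs: h(0) = 0, h′(0) = 2, h′′(0) = 7, h′′′(0) = -8.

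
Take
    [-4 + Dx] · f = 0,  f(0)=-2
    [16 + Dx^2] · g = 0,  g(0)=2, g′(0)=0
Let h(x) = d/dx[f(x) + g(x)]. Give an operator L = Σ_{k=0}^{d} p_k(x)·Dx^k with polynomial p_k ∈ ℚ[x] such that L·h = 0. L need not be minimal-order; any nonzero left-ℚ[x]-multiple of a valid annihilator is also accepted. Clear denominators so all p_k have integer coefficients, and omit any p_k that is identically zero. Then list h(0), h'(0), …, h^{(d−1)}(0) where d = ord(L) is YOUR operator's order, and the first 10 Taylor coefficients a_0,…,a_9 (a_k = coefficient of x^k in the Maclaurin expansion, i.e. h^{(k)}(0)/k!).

f: a_k = -2, -8, -16, -64/3, -64/3, -256/15, -512/45, -2048/315, -1024/315, -4096/2835, …
g: a_k = 2, 0, -16, 0, 64/3, 0, -512/45, 0, 1024/315, 0, …
Sum ⇒ L₀ = lclm(L_f,L_g) in ℚ(x)⟨Dx⟩.
Derive L from L₀ (diff closure).
L = 64 - 16·Dx + 4·Dx^2 - Dx^3  (order 3).
h: a_k = -8, -64, -64, 0, -256/3, -2048/15, -2048/45, 0, -4096/315, -32768/2835, …
ICs: h(0) = -8, h′(0) = -64, h′′(0) = -128.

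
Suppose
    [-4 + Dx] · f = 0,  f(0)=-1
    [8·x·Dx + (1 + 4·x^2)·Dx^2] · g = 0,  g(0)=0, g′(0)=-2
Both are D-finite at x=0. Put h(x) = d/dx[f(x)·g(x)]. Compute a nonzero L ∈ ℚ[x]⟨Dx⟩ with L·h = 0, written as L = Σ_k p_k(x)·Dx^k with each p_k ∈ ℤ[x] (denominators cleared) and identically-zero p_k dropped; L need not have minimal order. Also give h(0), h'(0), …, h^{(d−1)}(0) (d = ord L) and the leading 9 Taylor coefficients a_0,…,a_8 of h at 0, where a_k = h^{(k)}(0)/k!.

L = (8 - 64·x + 224·x^2 - 256·x^3 + 256·x^4) + (-6 + 24·x - 88·x^2 + 96·x^3 - 128·x^4)·Dx + (1 - 2·x + 8·x^2 - 8·x^3 + 16·x^4)·Dx^2  (order 2).
h: a_k = 2, 16, 40, 128/3, 32, 256/3, 1664/15, -53248/315, -31232/105, …
ICs: h(0) = 2, h′(0) = 16.

f: a_k = -1, -4, -8, -32/3, -32/3, -128/15, -256/45, -1024/315, -512/315, …
g: a_k = 0, -2, 0, 8/3, 0, -32/5, 0, 128/7, 0, …
Product ⇒ symmetric product L₀, ord ≤ 2.
h=h₀': d/dx-closure on L₀ ⇒ L.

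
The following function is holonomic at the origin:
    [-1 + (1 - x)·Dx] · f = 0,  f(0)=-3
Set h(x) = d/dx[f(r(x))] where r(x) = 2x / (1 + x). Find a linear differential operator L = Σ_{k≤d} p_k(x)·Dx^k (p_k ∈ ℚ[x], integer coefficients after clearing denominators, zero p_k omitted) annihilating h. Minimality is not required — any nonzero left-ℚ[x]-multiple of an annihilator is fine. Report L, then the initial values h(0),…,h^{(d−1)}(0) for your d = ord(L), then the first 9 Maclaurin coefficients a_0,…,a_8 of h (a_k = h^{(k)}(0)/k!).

L = 2 + (-1 + x)·Dx  (order 1).
h: a_k = -6, -12, -18, -24, -30, -36, -42, -48, -54, …
ICs: h(0) = -6.

f: a_k = -3, -3, -3, -3, -3, -3, -3, -3, -3, …
Substitute x→r, Dx→(1/r')Dx; clear ⇒ L₀.
h=h₀': d/dx-closure on L₀ ⇒ L.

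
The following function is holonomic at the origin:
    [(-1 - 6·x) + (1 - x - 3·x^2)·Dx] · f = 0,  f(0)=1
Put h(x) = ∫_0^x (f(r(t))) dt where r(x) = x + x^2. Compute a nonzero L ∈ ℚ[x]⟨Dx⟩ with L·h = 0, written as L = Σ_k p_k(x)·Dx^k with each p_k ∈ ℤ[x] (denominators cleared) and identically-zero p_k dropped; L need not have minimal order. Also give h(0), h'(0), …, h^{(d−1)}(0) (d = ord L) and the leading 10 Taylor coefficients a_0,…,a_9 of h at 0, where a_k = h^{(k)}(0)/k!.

f: a_k = 1, 1, 4, 7, 19, 40, 97, 217, 508, 1159, …
L₀ from L_f via x↦r, Dx↦r'^{-1}Dx.
h=∫₀ˣh₀: take L = L₀·Dx.
L = (1 + 8·x + 18·x^2 + 12·x^3)·Dx + (-1 + x + 4·x^2 + 6·x^3 + 3·x^4)·Dx^2  (order 2).
h: a_k = 0, 1, 1/2, 5/3, 15/4, 44/5, 137/6, 418/7, 1275/8, 3901/9, …
ICs: h(0) = 0, h′(0) = 1.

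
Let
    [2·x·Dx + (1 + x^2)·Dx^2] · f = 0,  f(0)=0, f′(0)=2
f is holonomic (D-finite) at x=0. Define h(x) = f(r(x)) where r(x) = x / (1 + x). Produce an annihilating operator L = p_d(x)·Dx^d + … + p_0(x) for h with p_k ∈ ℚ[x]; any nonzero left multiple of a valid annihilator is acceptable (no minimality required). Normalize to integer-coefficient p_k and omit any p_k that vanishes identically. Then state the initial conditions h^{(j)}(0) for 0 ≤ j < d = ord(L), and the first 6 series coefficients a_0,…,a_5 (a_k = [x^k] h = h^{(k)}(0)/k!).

f: a_k = 0, 2, 0, -2/3, 0, 2/5, …
L₀ from L_f via x↦r, Dx↦r'^{-1}Dx.
L = (2 + 4·x)·Dx + (1 + 2·x + 2·x^2)·Dx^2  (order 2).
h: a_k = 0, 2, -2, 4/3, 0, -8/5, …
ICs: h(0) = 0, h′(0) = 2.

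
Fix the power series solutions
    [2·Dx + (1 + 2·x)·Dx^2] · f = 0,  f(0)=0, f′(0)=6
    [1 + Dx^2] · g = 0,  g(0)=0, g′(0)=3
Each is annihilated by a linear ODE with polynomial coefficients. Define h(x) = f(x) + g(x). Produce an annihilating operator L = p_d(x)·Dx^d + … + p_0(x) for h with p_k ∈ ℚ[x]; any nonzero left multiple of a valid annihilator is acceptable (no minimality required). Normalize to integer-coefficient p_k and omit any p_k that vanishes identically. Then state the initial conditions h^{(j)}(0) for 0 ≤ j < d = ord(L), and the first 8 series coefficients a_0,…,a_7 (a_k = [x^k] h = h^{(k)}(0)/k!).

f: a_k = 0, 6, -6, 8, -12, 96/5, -32, 384/7, …
g: a_k = 0, 3, 0, -1/2, 0, 1/40, 0, -1/1680, …
f+g: L₀ = lclm(L_f,L_g), ord ≤ 2+2.
L = (50 + 8·x + 8·x^2)·Dx + (9 + 22·x + 12·x^2 + 8·x^3)·Dx^2 + (50 + 8·x + 8·x^2)·Dx^3 + (9 + 22·x + 12·x^2 + 8·x^3)·Dx^4  (order 4).
h: a_k = 0, 9, -6, 15/2, -12, 769/40, -32, 92159/1680, …
ICs: h(0) = 0, h′(0) = 9, h′′(0) = -12, h′′′(0) = 45.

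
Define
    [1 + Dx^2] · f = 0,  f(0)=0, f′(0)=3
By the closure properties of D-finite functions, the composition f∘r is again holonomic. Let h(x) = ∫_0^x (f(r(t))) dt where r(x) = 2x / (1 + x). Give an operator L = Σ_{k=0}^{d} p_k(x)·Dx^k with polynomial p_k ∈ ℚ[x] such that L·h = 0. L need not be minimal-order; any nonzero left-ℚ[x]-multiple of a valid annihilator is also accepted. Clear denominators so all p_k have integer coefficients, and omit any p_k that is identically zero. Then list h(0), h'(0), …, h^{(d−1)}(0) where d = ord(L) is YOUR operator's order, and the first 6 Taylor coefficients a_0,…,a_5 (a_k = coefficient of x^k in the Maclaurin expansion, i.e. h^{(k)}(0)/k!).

L = 4·Dx + (2 + 6·x + 6·x^2 + 2·x^3)·Dx^2 + (1 + 4·x + 6·x^2 + 4·x^3 + x^4)·Dx^3  (order 3).
h: a_k = 0, 0, 3, -2, 1/2, 6/5, …
ICs: h(0) = 0, h′(0) = 0, h′′(0) = 6.

f: a_k = 0, 3, 0, -1/2, 0, 1/40, …
L₀ from L_f via x↦r, Dx↦r'^{-1}Dx.
h=∫h₀ ⇒ L = L₀·Dx.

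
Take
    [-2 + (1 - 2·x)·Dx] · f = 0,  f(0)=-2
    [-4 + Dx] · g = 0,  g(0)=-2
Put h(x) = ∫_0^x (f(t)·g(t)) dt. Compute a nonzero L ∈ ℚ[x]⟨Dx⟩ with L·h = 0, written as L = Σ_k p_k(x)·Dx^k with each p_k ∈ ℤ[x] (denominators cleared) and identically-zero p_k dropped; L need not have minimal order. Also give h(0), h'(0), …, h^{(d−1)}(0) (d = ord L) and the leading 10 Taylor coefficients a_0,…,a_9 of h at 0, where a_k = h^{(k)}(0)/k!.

f: a_k = -2, -4, -8, -16, -32, -64, -128, -256, -512, -1024, …
g: a_k = -2, -8, -16, -64/3, -64/3, -256/15, -512/45, -2048/315, -1024/315, -4096/2835, …
L₀ := L_f ⊗_s L_g (sym. prod.), ord ≤ 1.
Integrate: L := L₀·Dx.
L = (6 - 8·x)·Dx + (-1 + 2·x)·Dx^2  (order 2).
h: a_k = 0, 4, 12, 80/3, 152/3, 448/5, 6976/45, 84736/315, 9920/21, 2382848/2835, …
ICs: h(0) = 0, h′(0) = 4.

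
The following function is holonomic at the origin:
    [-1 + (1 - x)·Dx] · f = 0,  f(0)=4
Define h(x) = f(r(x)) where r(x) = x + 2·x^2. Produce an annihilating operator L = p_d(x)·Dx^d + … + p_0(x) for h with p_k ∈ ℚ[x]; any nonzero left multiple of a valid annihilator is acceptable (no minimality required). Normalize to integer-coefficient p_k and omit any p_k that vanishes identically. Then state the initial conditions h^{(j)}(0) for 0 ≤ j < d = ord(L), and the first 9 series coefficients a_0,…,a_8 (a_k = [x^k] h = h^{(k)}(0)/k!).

f: a_k = 4, 4, 4, 4, 4, 4, 4, 4, 4, …
f∘r: x↦r, Dx↦Dx/r' in L_f ⇒ L₀.
L = (1 + 4·x) + (-1 + x + 2·x^2)·Dx  (order 1).
h: a_k = 4, 4, 12, 20, 44, 84, 172, 340, 684, …
ICs: h(0) = 4.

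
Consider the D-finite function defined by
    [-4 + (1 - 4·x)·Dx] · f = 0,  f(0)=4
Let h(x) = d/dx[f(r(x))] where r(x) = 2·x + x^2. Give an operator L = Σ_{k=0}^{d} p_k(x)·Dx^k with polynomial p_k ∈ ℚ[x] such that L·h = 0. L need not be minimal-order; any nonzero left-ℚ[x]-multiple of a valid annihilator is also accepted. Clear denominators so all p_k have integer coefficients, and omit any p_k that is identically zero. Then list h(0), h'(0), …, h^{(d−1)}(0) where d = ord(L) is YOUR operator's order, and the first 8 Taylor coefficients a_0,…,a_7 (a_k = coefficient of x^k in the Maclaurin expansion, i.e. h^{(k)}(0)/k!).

L = (17 + 24·x + 12·x^2) + (-1 + 7·x + 12·x^2 + 4·x^3)·Dx  (order 1).
h: a_k = 32, 544, 6912, 78080, 826880, 8406528, 83091456, 804528128, …
ICs: h(0) = 32.

f: a_k = 4, 16, 64, 256, 1024, 4096, 16384, 65536, …
Change of var in L_f (x↦r) gives L₀.
Derive L from L₀ (diff closure).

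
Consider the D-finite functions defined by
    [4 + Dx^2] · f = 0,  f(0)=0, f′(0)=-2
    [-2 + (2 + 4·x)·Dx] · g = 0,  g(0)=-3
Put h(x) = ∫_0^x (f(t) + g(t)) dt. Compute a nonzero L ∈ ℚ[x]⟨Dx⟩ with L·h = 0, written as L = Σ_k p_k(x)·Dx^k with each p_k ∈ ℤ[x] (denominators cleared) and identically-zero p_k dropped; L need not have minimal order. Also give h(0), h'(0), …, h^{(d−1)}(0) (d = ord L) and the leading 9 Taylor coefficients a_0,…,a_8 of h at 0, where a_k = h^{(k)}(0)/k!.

L = (-28 - 64·x - 64·x^2)·Dx + (12 + 88·x + 192·x^2 + 128·x^3)·Dx^2 + (-7 - 16·x - 16·x^2)·Dx^3 + (3 + 22·x + 48·x^2 + 32·x^3)·Dx^4  (order 4).
h: a_k = 0, -3, -5/2, 1/2, -1/24, 3/8, -347/720, 9/16, -31057/40320, …
ICs: h(0) = 0, h′(0) = -3, h′′(0) = -5, h′′′(0) = 3.

f: a_k = 0, -2, 0, 4/3, 0, -4/15, 0, 8/315, 0, …
g: a_k = -3, -3, 3/2, -3/2, 15/8, -21/8, 63/16, -99/16, 1287/128, …
L₀ := lclm(L_f,L_g); ord L₀ ≤ 2+1.
Integrate: L := L₀·Dx.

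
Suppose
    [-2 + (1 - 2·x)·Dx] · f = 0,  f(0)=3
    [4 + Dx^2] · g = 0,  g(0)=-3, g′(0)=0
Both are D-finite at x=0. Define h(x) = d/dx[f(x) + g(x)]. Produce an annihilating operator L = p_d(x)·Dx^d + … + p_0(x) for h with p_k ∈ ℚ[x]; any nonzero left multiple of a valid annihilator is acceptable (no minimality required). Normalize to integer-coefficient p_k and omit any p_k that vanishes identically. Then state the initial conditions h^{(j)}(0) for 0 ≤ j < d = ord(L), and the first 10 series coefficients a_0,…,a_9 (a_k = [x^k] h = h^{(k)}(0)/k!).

f: a_k = 3, 6, 12, 24, 48, 96, 192, 384, 768, 1536, …
g: a_k = -3, 0, 6, 0, -2, 0, 4/15, 0, -2/105, 0, …
h₀=f+g: left-lcm gives L₀, ord ≤ 3.
Differentiate: ansatz ord ≤ ord L₀ ⇒ L.
L = (208 - 64·x + 64·x^2) + (-28 + 72·x - 48·x^2 + 32·x^3)·Dx + (52 - 16·x + 16·x^2)·Dx^2 + (-7 + 18·x - 12·x^2 + 8·x^3)·Dx^3  (order 3).
h: a_k = 6, 36, 72, 184, 480, 5768/5, 2688, 645104/105, 13824, 29030408/945, …
ICs: h(0) = 6, h′(0) = 36, h′′(0) = 144.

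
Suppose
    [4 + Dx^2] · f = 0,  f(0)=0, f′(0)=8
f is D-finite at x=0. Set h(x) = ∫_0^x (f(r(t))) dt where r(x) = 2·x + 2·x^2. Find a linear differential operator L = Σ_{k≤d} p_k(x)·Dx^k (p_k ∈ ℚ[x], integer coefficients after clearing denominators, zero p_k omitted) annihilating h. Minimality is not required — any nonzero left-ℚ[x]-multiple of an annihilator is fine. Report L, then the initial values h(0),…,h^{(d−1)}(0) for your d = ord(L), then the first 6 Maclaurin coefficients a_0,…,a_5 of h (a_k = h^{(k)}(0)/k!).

f: a_k = 0, 8, 0, -16/3, 0, 16/15, …
L₀ from L_f via x↦r, Dx↦r'^{-1}Dx.
h=∫₀ˣh₀: take L = L₀·Dx.
L = (16 + 96·x + 192·x^2 + 128·x^3)·Dx - 2·Dx^2 + (1 + 2·x)·Dx^3  (order 3).
h: a_k = 0, 0, 8, 16/3, -32/3, -128/5, …
ICs: h(0) = 0, h′(0) = 0, h′′(0) = 16.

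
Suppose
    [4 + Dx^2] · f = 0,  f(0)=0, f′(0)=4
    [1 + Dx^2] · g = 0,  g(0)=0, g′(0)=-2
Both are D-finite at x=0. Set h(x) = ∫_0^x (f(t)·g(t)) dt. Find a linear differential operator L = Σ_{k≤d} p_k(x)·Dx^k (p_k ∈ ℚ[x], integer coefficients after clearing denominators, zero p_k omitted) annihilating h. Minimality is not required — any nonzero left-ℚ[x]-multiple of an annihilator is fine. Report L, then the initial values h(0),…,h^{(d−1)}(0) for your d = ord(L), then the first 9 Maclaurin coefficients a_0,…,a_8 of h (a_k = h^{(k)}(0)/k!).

f: a_k = 0, 4, 0, -8/3, 0, 8/15, 0, -16/315, 0, …
g: a_k = 0, -2, 0, 1/3, 0, -1/60, 0, 1/2520, 0, …
f·g: L₀ = L_f ⊗_s L_g, ord ≤ 2·2.
Integrate: L := L₀·Dx.
L = 9·Dx + 10·Dx^3 + Dx^5  (order 5).
h: a_k = 0, 0, 0, -8/3, 0, 4/3, 0, -13/45, 0, …
ICs: h(0) = 0, h′(0) = 0, h′′(0) = 0, h′′′(0) = -16, h′′′′(0) = 0.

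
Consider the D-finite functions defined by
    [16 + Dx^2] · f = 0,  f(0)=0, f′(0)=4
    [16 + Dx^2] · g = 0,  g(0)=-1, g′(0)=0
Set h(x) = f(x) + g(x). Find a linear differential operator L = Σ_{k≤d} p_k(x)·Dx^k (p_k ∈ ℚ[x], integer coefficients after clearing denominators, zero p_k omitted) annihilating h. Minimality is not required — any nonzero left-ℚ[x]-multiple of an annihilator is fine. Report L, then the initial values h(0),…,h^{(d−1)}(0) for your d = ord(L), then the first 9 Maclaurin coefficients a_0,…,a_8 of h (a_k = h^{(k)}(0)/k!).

f: a_k = 0, 4, 0, -32/3, 0, 128/15, 0, -1024/315, 0, …
g: a_k = -1, 0, 8, 0, -32/3, 0, 256/45, 0, -512/315, …
h₀=f+g: left-lcm gives L₀, ord ≤ 4.
L = 16 + Dx^2  (order 2).
h: a_k = -1, 4, 8, -32/3, -32/3, 128/15, 256/45, -1024/315, -512/315, …
ICs: h(0) = -1, h′(0) = 4.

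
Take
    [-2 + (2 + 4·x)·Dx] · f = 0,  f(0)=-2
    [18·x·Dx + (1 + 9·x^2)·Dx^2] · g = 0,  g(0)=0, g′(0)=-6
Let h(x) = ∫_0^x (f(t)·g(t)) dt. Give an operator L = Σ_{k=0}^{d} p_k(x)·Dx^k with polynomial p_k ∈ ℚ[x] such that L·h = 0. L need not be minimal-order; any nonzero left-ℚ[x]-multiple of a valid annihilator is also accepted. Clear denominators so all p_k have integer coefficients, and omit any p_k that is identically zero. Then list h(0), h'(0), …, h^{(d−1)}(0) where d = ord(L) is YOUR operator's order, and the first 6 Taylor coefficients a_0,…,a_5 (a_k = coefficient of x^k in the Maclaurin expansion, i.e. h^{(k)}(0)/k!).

f: a_k = -2, -2, 1, -1, 5/4, -7/4, …
g: a_k = 0, -6, 0, 18, 0, -486/5, …
L₀ := L_f ⊗_s L_g (sym. prod.), ord ≤ 2.
h=∫₀ˣh₀: take L = L₀·Dx.
L = (3 - 18·x - 9·x^2)·Dx + (-2 + 14·x + 54·x^2 + 36·x^3)·Dx^2 + (1 + 4·x + 13·x^2 + 36·x^3 + 36·x^4)·Dx^3  (order 3).
h: a_k = 0, 0, 6, 4, -21/2, -6, …
ICs: h(0) = 0, h′(0) = 0, h′′(0) = 12.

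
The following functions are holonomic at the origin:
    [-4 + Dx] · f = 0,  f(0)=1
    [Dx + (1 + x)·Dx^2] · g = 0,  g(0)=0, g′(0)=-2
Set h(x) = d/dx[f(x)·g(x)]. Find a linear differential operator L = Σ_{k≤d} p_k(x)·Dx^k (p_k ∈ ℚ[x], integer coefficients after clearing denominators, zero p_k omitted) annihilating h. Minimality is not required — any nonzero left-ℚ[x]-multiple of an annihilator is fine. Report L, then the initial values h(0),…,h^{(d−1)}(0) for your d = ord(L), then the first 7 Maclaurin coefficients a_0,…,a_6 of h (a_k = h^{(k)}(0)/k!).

f: a_k = 1, 4, 8, 32/3, 32/3, 128/15, 256/45, …
g: a_k = 0, -2, 1, -2/3, 1/2, -2/5, 1/3, …
Product ⇒ symmetric product L₀, ord ≤ 2.
h=h₀': d/dx-closure on L₀ ⇒ L.
L = (40 + 96·x + 64·x^2) + (-22 - 52·x - 32·x^2)·Dx + (3 + 7·x + 4·x^2)·Dx^2  (order 2).
h: a_k = -2, -14, -38, -62, -72, -194/3, -2134/45, …
ICs: h(0) = -2, h′(0) = -14.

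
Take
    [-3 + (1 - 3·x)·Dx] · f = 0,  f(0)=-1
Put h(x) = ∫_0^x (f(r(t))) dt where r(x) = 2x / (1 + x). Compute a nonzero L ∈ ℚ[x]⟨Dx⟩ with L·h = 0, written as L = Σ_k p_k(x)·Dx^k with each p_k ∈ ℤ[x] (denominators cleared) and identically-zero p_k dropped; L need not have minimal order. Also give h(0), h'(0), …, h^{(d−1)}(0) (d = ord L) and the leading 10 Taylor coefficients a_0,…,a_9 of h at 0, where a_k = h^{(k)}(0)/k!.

f: a_k = -1, -3, -9, -27, -81, -243, -729, -2187, -6561, -19683, …
Change of var in L_f (x↦r) gives L₀.
∫: right-multiply L₀ by Dx.
L = 6·Dx + (-1 + 4·x + 5·x^2)·Dx^2  (order 2).
h: a_k = 0, -1, -3, -10, -75/2, -150, -625, -18750/7, -46875/4, -156250/3, …
ICs: h(0) = 0, h′(0) = -1.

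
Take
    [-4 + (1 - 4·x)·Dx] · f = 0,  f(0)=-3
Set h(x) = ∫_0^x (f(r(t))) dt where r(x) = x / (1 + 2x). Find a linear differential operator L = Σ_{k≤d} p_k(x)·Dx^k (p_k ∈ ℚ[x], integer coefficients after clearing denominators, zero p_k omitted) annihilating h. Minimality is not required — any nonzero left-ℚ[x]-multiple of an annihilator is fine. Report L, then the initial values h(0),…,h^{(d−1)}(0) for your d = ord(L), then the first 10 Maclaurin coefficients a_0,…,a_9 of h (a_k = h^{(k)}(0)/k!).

L = 4·Dx + (-1 + 4·x^2)·Dx^2  (order 2).
h: a_k = 0, -3, -6, -8, -12, -96/5, -32, -384/7, -96, -512/3, …
ICs: h(0) = 0, h′(0) = -3.

f: a_k = -3, -12, -48, -192, -768, -3072, -12288, -49152, -196608, -786432, …
h₀=f(r): pull back L_f along r ⇒ L₀.
h=∫h₀ ⇒ L = L₀·Dx.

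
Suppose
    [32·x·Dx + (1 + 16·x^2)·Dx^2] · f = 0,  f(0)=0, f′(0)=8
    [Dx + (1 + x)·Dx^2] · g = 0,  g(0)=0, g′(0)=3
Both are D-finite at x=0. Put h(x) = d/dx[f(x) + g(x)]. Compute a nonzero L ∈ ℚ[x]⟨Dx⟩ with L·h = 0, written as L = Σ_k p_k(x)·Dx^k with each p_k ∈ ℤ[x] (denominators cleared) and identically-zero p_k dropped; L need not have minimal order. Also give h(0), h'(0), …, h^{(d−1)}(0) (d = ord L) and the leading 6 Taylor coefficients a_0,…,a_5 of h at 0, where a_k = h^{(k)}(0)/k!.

f: a_k = 0, 8, 0, -128/3, 0, 2048/5, …
g: a_k = 0, 3, -3/2, 1, -3/4, 3/5, …
f+g: L₀ = lclm(L_f,L_g), ord ≤ 2+2.
Derive L from L₀ (diff closure).
L = (-32 - 96·x + 1536·x^2 + 512·x^3) + (-34 - 64·x + 1440·x^2 + 3072·x^3 + 1024·x^4)·Dx + (-1 + 31·x + 32·x^2 + 512·x^3 + 768·x^4 + 256·x^5)·Dx^2  (order 2).
h: a_k = 11, -3, -125, -3, 2051, -3, …
ICs: h(0) = 11, h′(0) = -3.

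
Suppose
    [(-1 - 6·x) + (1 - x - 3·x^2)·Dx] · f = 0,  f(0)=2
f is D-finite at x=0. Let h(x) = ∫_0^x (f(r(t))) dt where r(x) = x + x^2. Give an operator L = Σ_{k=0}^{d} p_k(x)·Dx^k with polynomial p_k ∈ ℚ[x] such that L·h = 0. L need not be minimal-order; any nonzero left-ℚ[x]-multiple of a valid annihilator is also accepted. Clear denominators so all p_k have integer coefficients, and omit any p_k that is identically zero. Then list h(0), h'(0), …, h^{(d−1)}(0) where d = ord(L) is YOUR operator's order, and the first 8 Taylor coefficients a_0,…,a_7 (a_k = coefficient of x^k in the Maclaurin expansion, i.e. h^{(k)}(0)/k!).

L = (1 + 8·x + 18·x^2 + 12·x^3)·Dx + (-1 + x + 4·x^2 + 6·x^3 + 3·x^4)·Dx^2  (order 2).
h: a_k = 0, 2, 1, 10/3, 15/2, 88/5, 137/3, 836/7, …
ICs: h(0) = 0, h′(0) = 2.

f: a_k = 2, 2, 8, 14, 38, 80, 194, 434, …
h₀=f(r): pull back L_f along r ⇒ L₀.
h=∫h₀ ⇒ L = L₀·Dx.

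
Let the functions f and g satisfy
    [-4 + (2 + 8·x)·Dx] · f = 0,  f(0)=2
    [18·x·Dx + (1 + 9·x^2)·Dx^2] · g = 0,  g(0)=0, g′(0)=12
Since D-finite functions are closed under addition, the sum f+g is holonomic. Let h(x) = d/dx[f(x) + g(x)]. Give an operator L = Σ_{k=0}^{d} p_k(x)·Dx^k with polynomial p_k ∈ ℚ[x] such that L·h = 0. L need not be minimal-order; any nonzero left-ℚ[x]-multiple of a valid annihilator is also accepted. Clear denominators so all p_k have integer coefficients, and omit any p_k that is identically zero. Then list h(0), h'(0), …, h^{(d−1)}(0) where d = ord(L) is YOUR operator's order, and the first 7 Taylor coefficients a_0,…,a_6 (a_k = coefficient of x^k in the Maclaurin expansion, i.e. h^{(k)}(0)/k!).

f: a_k = 2, 4, -4, 8, -20, 56, -168, …
g: a_k = 0, 12, 0, -36, 0, 972/5, 0, …
Sum ⇒ L₀ = lclm(L_f,L_g) in ℚ(x)⟨Dx⟩.
Derive L from L₀ (diff closure).
L = (-18 - 180·x + 486·x^2 + 972·x^3) + (-15 - 72·x - 9·x^2 + 1944·x^3 + 3402·x^4)·Dx + (-1 + 5·x + 54·x^2 + 153·x^3 + 567·x^4 + 972·x^5)·Dx^2  (order 2).
h: a_k = 16, -8, -84, -80, 1252, -1008, -5052, …
ICs: h(0) = 16, h′(0) = -8.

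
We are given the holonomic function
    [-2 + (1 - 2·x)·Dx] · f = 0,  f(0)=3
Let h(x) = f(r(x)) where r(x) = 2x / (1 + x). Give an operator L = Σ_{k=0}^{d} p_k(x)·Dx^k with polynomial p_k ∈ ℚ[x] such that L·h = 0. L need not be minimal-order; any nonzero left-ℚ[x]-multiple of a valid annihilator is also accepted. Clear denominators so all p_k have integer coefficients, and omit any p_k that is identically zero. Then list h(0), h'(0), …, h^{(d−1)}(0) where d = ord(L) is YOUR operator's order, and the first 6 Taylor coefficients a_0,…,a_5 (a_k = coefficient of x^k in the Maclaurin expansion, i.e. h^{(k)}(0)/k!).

L = 4 + (-1 + 2·x + 3·x^2)·Dx  (order 1).
h: a_k = 3, 12, 36, 108, 324, 972, …
ICs: h(0) = 3.

f: a_k = 3, 6, 12, 24, 48, 96, …
Change of var in L_f (x↦r) gives L₀.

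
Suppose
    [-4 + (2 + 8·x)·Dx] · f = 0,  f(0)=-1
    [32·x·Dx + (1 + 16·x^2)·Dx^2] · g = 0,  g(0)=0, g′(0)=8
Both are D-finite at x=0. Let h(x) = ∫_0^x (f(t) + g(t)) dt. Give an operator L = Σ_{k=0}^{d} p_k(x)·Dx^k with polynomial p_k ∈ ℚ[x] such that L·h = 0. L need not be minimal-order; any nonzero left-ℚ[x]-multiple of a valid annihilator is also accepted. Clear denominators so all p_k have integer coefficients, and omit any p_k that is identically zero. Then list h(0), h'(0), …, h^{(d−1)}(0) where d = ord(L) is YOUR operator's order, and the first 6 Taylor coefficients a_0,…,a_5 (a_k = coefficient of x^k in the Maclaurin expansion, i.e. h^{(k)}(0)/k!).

f: a_k = -1, -2, 2, -4, 10, -28, …
g: a_k = 0, 8, 0, -128/3, 0, 2048/5, …
L₀ := lclm(L_f,L_g); ord L₀ ≤ 1+2.
h=∫₀ˣh₀: take L = L₀·Dx.
L = (-32 - 320·x + 1536·x^2 + 3072·x^3)·Dx^2 + (-22 - 128·x + 320·x^2 + 6144·x^3 + 10752·x^4)·Dx^3 + (-1 + 12·x + 96·x^2 + 384·x^3 + 1792·x^4 + 3072·x^5)·Dx^4  (order 4).
h: a_k = 0, -1, 3, 2/3, -35/3, 2, …
ICs: h(0) = 0, h′(0) = -1, h′′(0) = 6, h′′′(0) = 4.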